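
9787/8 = 1223+3/8 =1223.38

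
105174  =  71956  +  33218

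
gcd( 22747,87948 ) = 1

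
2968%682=240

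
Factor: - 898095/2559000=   -  2^(-3) * 5^( - 2)*11^1*853^( - 1)*5443^1  =  - 59873/170600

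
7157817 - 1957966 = 5199851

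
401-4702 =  - 4301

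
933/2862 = 311/954 = 0.33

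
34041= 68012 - 33971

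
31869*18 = 573642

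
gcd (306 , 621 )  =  9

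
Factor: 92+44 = 136  =  2^3*17^1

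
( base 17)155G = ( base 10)6459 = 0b1100100111011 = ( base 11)4942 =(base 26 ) 9eb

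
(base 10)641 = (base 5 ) 10031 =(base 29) M3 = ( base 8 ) 1201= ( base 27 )NK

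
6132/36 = 170 + 1/3 = 170.33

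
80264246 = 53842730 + 26421516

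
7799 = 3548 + 4251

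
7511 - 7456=55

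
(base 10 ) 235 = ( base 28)8b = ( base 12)177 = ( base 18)d1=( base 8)353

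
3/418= 3/418=0.01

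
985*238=234430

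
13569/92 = 147 + 45/92 = 147.49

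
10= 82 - 72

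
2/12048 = 1/6024 = 0.00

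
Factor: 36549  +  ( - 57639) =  - 21090= - 2^1*3^1*5^1*19^1*37^1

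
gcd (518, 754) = 2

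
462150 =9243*50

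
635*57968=36809680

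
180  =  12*15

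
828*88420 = 73211760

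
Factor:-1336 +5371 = 4035  =  3^1*5^1*269^1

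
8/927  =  8/927 = 0.01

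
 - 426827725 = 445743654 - 872571379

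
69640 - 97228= - 27588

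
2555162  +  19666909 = 22222071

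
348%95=63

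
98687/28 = 3524 + 15/28 = 3524.54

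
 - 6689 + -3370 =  - 10059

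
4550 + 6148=10698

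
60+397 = 457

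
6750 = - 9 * ( - 750 )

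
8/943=8/943 = 0.01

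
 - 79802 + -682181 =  -761983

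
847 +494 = 1341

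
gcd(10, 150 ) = 10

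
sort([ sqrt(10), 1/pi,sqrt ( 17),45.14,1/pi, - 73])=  [ - 73, 1/pi, 1/pi,sqrt( 10), sqrt (17), 45.14]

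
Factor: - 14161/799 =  - 7^2*17^1*47^( - 1) = - 833/47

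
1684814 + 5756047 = 7440861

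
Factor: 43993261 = 13^1*29^1 * 61^1* 1913^1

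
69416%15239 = 8460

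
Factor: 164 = 2^2*41^1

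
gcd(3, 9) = 3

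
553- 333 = 220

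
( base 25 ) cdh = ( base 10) 7842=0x1ea2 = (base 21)HG9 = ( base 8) 17242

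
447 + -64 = 383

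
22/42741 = 22/42741 = 0.00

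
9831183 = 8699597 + 1131586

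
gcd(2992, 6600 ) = 88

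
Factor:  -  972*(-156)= 151632 = 2^4 *3^6*13^1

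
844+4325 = 5169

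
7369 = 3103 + 4266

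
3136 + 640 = 3776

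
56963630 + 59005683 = 115969313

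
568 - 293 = 275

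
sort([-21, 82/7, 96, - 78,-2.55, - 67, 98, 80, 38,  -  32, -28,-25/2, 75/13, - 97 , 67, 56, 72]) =[-97, - 78,-67,- 32, - 28,-21,  -  25/2,-2.55,75/13, 82/7,  38 , 56, 67, 72, 80, 96,98] 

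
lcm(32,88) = 352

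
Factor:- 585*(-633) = 3^3*5^1*13^1*211^1 = 370305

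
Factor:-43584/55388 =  - 2^4*3^1*61^ ( - 1 )= - 48/61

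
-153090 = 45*(  -  3402)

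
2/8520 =1/4260 = 0.00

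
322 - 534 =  - 212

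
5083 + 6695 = 11778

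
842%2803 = 842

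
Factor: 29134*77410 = 2255262940 = 2^2*5^1*7^1*2081^1*7741^1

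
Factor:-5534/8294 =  - 11^(-1)*13^( - 1)* 29^(  -  1 )*2767^1 = -2767/4147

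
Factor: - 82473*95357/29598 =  - 2621459287/9866 = - 2^( - 1)*37^1*  167^1*571^1 * 743^1 * 4933^(-1)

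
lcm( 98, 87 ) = 8526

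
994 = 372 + 622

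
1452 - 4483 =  - 3031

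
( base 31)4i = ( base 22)6a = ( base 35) 42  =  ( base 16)8E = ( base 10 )142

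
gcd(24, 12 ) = 12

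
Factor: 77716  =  2^2*19429^1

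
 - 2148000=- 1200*1790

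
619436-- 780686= 1400122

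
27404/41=27404/41 = 668.39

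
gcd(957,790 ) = 1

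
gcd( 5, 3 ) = 1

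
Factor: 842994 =2^1*3^3*67^1 *233^1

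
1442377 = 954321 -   -  488056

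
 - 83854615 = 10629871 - 94484486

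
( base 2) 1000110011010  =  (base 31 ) 4lb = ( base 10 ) 4506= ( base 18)dg6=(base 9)6156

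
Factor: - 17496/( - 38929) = 2^3*3^7*11^( -1) * 3539^( - 1)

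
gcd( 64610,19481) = 7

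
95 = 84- - 11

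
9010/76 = 118 + 21/38  =  118.55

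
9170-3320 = 5850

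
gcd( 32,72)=8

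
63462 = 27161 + 36301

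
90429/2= 45214 + 1/2 = 45214.50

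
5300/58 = 2650/29 = 91.38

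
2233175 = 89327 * 25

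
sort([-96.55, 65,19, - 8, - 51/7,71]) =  [- 96.55, - 8,- 51/7, 19,65, 71 ] 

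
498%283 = 215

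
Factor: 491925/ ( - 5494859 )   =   - 3^1*5^2*7^1*17^(- 1 )*263^ ( - 1 )*937^1 * 1229^(  -  1) 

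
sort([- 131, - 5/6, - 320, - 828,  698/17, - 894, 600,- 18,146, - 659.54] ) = [-894, - 828, - 659.54,-320, - 131, - 18, - 5/6,698/17,146,600 ] 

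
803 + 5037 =5840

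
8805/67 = 131 + 28/67=131.42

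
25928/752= 3241/94 = 34.48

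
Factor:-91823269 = -73^1*1257853^1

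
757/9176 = 757/9176 = 0.08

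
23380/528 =44+37/132 = 44.28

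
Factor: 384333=3^1*128111^1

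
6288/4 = 1572= 1572.00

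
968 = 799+169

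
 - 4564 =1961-6525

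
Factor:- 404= - 2^2*101^1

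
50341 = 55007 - 4666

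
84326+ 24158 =108484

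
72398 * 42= 3040716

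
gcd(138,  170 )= 2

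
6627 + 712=7339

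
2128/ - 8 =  - 266/1 = - 266.00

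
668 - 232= 436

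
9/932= 9/932 =0.01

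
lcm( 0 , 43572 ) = 0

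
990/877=990/877= 1.13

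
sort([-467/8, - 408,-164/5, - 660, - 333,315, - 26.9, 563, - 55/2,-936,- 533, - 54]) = [ - 936, - 660,  -  533, - 408 , - 333,-467/8, - 54,  -  164/5, - 55/2,-26.9,315,  563] 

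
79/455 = 79/455  =  0.17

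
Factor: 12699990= 2^1*3^4*5^1*15679^1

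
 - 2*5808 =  - 11616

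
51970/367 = 141 + 223/367 =141.61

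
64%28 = 8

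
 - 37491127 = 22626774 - 60117901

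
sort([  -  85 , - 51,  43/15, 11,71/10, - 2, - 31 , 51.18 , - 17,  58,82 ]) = [  -  85, - 51, - 31,  -  17,-2, 43/15, 71/10,11 , 51.18,58 , 82] 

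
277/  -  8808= - 1 + 8531/8808 = -0.03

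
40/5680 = 1/142= 0.01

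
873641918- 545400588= 328241330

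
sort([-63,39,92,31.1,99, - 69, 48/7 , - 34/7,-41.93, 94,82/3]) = [ - 69 , - 63, - 41.93, - 34/7,48/7, 82/3,31.1,39,92,94, 99] 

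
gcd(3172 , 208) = 52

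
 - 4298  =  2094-6392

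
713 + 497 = 1210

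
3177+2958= 6135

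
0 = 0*95154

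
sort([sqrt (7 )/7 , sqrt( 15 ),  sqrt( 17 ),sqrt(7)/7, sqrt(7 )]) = [ sqrt ( 7 )/7, sqrt( 7 ) /7, sqrt( 7 ), sqrt( 15), sqrt( 17 )]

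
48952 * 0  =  0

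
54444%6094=5692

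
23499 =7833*3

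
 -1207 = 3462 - 4669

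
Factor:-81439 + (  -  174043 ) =  -  255482 = - 2^1* 139^1*919^1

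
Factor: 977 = 977^1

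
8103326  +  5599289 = 13702615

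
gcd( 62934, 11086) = 2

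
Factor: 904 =2^3*113^1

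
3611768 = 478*7556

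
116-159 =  - 43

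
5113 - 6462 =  - 1349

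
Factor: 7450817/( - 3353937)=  - 3^(-1 )*11^2*19^ ( - 1)*29^( - 1)*139^1*443^1*2029^( - 1)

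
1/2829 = 1/2829=0.00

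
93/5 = 18 + 3/5 = 18.60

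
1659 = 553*3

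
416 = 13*32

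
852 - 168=684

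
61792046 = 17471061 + 44320985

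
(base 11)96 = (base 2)1101001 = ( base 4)1221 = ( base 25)45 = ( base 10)105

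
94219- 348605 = - 254386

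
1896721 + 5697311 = 7594032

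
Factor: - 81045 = -3^2*5^1*1801^1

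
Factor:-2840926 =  - 2^1* 11^1*263^1 * 491^1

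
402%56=10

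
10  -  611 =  - 601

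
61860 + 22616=84476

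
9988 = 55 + 9933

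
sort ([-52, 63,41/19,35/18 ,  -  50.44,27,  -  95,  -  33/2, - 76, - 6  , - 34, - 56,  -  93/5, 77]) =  [ - 95, - 76,  -  56, - 52,-50.44, - 34,-93/5,- 33/2,-6,35/18,41/19,27, 63,77 ] 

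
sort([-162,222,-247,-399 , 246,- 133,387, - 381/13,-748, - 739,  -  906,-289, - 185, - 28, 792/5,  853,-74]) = [ - 906, - 748, - 739,-399, -289, - 247, - 185,-162,-133,-74,-381/13, - 28,792/5, 222, 246, 387,853]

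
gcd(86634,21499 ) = 1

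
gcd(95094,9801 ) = 81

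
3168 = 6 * 528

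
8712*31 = 270072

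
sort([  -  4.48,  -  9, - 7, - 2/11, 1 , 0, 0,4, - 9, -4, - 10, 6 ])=[-10, - 9,  -  9, - 7 , - 4.48,- 4,  -  2/11,0, 0,1, 4,6 ]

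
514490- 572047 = - 57557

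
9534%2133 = 1002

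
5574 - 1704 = 3870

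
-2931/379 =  - 8 + 101/379 = -  7.73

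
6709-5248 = 1461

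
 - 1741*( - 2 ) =3482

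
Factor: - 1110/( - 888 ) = 5/4= 2^ (-2)*5^1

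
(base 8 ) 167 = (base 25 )4J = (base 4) 1313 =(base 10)119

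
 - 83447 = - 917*91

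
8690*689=5987410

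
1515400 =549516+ 965884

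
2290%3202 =2290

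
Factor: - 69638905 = - 5^1*7^1*1989683^1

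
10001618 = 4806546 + 5195072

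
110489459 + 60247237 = 170736696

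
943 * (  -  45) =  -42435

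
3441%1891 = 1550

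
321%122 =77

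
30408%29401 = 1007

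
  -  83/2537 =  - 83/2537 = -  0.03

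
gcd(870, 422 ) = 2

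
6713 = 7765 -1052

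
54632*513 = 28026216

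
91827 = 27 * 3401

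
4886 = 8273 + -3387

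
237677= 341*697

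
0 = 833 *0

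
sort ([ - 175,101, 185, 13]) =[ - 175,13, 101, 185]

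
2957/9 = 2957/9 = 328.56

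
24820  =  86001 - 61181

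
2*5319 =10638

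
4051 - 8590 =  - 4539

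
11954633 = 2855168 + 9099465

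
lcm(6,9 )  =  18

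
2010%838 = 334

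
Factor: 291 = 3^1*97^1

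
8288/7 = 1184 = 1184.00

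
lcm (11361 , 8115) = 56805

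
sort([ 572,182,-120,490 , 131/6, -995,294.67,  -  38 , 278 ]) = [- 995, - 120, - 38, 131/6,182 , 278, 294.67 , 490, 572 ] 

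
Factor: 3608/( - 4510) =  - 4/5 = - 2^2*5^( - 1 )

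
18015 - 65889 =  - 47874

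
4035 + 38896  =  42931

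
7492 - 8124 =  - 632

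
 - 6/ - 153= 2/51 = 0.04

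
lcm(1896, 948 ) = 1896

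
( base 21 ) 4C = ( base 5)341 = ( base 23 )44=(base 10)96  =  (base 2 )1100000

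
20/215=4/43 = 0.09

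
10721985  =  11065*969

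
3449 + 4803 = 8252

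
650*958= 622700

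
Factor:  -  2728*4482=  - 12226896 = - 2^4*3^3 * 11^1*31^1* 83^1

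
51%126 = 51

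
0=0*51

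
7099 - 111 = 6988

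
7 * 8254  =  57778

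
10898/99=10898/99=110.08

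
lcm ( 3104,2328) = 9312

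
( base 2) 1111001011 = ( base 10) 971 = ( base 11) 803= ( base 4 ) 33023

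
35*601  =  21035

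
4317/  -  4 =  - 1080 + 3/4=-1079.25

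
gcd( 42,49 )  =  7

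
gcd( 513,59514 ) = 3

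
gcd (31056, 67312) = 16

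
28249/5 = 28249/5 = 5649.80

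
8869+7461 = 16330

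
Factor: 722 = 2^1*19^2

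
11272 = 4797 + 6475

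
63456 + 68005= 131461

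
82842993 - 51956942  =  30886051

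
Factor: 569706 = 2^1 * 3^1*94951^1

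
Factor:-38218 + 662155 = 623937 = 3^1*31^1*6709^1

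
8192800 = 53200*154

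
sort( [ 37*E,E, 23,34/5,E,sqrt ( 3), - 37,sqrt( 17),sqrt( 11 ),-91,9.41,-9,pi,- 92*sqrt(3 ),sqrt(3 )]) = [-92*sqrt (3),-91, - 37, - 9,sqrt(3 ),sqrt(3),E, E,pi, sqrt(11 ),sqrt(17 ),34/5,9.41,23, 37*E] 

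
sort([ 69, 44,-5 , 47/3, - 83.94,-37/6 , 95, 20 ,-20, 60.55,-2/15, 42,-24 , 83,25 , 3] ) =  [ - 83.94,-24,-20  , - 37/6,-5 ,-2/15, 3,47/3, 20, 25, 42,  44,  60.55,  69,83, 95 ]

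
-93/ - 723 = 31/241 = 0.13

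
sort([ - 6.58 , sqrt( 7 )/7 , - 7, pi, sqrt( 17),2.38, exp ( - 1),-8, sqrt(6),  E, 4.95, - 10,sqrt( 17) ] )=[ -10,-8, - 7 ,  -  6.58,  exp( - 1 ),  sqrt ( 7) /7,  2.38, sqrt(6 ), E, pi,sqrt (17),sqrt(17), 4.95 ] 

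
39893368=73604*542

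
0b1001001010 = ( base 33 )hp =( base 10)586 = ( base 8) 1112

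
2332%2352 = 2332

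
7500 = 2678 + 4822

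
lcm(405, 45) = 405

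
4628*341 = 1578148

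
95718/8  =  47859/4 = 11964.75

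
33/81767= 33/81767 = 0.00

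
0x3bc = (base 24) 1FK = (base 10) 956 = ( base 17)354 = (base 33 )sw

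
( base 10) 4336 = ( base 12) 2614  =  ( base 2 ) 1000011110000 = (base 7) 15433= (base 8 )10360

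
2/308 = 1/154 = 0.01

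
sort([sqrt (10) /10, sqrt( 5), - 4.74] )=[ - 4.74, sqrt( 10) /10, sqrt( 5) ] 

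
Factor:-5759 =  - 13^1*443^1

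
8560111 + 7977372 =16537483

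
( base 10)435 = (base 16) 1B3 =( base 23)IL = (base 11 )366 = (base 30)ef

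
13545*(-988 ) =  - 13382460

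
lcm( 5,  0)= 0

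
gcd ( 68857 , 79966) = 1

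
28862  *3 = 86586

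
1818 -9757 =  - 7939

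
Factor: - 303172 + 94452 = - 208720 = - 2^4*5^1*2609^1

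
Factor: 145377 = 3^2*29^1*557^1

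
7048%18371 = 7048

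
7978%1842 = 610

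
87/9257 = 87/9257 = 0.01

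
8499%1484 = 1079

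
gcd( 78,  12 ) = 6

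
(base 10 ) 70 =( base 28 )2e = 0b1000110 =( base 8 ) 106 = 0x46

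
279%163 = 116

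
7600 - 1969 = 5631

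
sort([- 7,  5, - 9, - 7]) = [ - 9,  -  7, - 7, 5 ] 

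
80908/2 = 40454 = 40454.00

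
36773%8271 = 3689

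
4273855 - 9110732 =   -  4836877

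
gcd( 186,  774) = 6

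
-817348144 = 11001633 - 828349777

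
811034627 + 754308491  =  1565343118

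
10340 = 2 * 5170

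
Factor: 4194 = 2^1*3^2* 233^1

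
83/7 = 11 + 6/7 = 11.86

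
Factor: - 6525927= - 3^4*80567^1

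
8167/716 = 11+291/716 = 11.41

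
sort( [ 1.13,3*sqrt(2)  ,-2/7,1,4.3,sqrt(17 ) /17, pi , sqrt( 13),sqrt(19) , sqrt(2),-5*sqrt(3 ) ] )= [-5*sqrt( 3),  -  2/7,sqrt ( 17 ) /17,1,1.13, sqrt( 2),pi, sqrt( 13),3*sqrt(2),4.3,sqrt (19 )] 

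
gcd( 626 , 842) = 2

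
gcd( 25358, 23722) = 818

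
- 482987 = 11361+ - 494348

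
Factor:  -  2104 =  - 2^3*263^1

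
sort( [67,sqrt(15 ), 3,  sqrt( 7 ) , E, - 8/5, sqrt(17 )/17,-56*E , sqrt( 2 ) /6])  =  [ - 56 * E, - 8/5,sqrt(2 )/6, sqrt(17)/17, sqrt(7 ),E,  3,sqrt( 15 ),67]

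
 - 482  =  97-579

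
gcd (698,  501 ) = 1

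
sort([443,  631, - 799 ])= [ - 799,443, 631]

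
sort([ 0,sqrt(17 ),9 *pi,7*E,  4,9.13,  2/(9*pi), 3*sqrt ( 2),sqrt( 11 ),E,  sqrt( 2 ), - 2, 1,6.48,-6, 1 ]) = [ - 6,-2, 0,2/(9*pi), 1, 1,sqrt(2 ), E,sqrt( 11 ), 4,sqrt(  17),3*sqrt(2)  ,  6.48, 9.13,7*E,9*pi ]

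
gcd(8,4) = 4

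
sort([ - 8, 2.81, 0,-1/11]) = [- 8, - 1/11, 0, 2.81]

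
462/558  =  77/93 = 0.83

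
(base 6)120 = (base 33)1F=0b110000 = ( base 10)48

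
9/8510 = 9/8510 = 0.00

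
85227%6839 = 3159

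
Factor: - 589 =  - 19^1*31^1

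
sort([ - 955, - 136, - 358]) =[ - 955,-358 , - 136 ]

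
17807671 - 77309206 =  - 59501535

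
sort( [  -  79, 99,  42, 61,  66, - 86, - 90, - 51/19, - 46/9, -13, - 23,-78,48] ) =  [ - 90 ,-86, - 79, - 78, - 23,-13,-46/9  , - 51/19,  42,48,61, 66,99]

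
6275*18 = 112950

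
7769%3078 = 1613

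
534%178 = 0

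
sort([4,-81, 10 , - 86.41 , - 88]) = [-88,-86.41, - 81, 4,  10 ] 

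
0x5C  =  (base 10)92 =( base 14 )68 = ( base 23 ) 40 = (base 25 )3H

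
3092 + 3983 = 7075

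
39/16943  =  39/16943 =0.00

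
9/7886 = 9/7886 =0.00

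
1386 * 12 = 16632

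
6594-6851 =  -257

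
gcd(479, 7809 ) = 1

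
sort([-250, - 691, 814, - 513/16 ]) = [ - 691,-250, - 513/16,814] 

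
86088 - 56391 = 29697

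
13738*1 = 13738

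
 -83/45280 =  - 1 + 45197/45280 = - 0.00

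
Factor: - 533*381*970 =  - 196980810 = - 2^1*3^1*5^1*13^1  *41^1 * 97^1*127^1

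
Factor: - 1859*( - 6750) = 12548250 = 2^1*3^3*5^3*11^1 *13^2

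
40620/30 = 1354  =  1354.00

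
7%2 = 1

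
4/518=2/259 = 0.01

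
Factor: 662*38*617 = 2^2*19^1*331^1  *617^1 =15521252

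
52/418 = 26/209=0.12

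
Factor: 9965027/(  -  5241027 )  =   - 3^( - 1)*11^(-1)*241^( - 1)*659^( - 1)*9965027^1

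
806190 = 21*38390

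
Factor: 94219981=94219981^1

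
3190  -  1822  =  1368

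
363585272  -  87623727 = 275961545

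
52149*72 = 3754728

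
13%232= 13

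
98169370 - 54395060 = 43774310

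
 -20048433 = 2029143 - 22077576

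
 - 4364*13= - 56732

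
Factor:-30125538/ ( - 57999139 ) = 2^1*3^2*11^( - 1)*23^1*72767^1*5272649^(  -  1 ) 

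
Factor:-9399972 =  - 2^2*3^1*43^1*18217^1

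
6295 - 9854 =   -  3559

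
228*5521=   1258788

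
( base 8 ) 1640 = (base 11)774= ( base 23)1H8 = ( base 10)928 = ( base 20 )268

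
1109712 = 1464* 758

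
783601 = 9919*79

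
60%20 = 0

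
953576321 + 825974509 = 1779550830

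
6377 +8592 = 14969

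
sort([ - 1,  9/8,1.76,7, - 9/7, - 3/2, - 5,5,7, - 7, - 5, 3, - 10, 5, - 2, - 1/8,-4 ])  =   [ - 10, - 7, - 5, - 5, - 4, - 2, - 3/2, - 9/7, - 1,- 1/8,9/8,1.76,  3, 5,5,7,7]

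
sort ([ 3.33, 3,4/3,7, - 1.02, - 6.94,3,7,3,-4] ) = [-6.94, - 4 , - 1.02,4/3 , 3 , 3, 3, 3.33,7, 7]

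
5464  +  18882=24346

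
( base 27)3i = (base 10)99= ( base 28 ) 3F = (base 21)4f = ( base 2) 1100011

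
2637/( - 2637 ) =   -  1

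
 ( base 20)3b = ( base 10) 71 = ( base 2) 1000111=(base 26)2J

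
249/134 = 249/134 =1.86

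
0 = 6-6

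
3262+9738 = 13000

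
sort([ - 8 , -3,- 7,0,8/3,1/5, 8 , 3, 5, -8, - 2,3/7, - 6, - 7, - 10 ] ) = [ - 10, - 8  , - 8,-7,-7,  -  6, - 3,-2,0, 1/5,3/7,8/3,  3, 5,  8]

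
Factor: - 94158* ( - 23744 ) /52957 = 2235687552/52957=2^7 * 3^2*7^1* 53^1*5231^1*52957^( - 1 ) 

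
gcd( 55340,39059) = 1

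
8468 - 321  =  8147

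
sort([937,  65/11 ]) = [ 65/11,937]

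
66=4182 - 4116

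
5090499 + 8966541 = 14057040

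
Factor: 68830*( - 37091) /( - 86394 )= 3^(-1) * 5^1* 7^ (  -  1) * 11^( - 2)*17^( - 1 )*29^1*1279^1*6883^1 = 1276486765/43197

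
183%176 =7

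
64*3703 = 236992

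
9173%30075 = 9173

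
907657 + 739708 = 1647365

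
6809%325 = 309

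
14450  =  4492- - 9958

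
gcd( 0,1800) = 1800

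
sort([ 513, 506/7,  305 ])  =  [506/7, 305,513] 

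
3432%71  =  24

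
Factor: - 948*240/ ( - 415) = 2^6*3^2*79^1*83^(-1) = 45504/83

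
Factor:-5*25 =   -  125 = - 5^3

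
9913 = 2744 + 7169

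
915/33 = 305/11=   27.73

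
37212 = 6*6202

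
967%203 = 155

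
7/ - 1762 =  - 7/1762  =  - 0.00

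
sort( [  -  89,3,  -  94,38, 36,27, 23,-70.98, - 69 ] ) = [ - 94 ,-89, - 70.98 ,-69, 3 , 23,27, 36,38]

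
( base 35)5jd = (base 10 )6803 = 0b1101010010011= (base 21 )f8k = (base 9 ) 10288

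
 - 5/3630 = -1/726 = - 0.00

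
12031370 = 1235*9742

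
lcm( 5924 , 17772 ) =17772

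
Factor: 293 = 293^1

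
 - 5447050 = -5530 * 985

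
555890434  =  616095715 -60205281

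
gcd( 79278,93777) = 3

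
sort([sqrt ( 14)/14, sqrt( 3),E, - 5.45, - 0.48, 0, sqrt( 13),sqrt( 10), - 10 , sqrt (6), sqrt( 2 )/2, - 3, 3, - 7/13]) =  [ - 10 , -5.45, - 3, - 7/13, - 0.48,0,sqrt(14)/14,  sqrt( 2)/2, sqrt(3) , sqrt( 6 ),  E , 3, sqrt( 10 ),sqrt ( 13 )]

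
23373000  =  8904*2625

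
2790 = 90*31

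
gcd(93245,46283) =1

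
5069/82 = 5069/82=61.82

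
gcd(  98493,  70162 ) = 1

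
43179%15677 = 11825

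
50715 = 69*735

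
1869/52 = 1869/52 = 35.94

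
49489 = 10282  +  39207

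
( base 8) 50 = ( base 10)40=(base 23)1H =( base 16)28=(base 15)2A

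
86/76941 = 86/76941 =0.00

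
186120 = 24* 7755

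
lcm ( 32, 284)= 2272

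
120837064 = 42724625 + 78112439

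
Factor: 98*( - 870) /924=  - 5^1*7^1*11^( -1 )*29^1 = -1015/11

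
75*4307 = 323025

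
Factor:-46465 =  - 5^1*9293^1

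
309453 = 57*5429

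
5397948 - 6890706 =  - 1492758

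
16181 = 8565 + 7616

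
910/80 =91/8 = 11.38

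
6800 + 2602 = 9402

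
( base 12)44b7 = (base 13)3619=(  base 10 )7627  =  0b1110111001011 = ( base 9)11414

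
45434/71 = 45434/71 = 639.92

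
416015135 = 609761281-193746146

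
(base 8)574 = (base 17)156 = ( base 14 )1d2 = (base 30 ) CK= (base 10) 380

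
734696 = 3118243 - 2383547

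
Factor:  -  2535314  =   - 2^1*37^1*34261^1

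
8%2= 0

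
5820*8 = 46560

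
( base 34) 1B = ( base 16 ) 2d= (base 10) 45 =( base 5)140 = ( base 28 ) 1H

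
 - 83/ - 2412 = 83/2412 = 0.03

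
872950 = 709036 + 163914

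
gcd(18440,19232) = 8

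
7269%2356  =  201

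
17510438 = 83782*209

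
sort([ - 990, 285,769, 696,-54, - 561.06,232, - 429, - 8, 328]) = [ - 990 ,-561.06, - 429, - 54, - 8,232,285, 328 , 696,769 ]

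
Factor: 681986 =2^1 *19^1 * 131^1 * 137^1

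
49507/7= 49507/7  =  7072.43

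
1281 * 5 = 6405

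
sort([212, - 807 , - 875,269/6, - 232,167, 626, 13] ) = [ - 875, - 807, -232, 13, 269/6,167,212, 626 ]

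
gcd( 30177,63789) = 3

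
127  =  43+84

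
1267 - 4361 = - 3094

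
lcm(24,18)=72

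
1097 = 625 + 472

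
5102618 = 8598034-3495416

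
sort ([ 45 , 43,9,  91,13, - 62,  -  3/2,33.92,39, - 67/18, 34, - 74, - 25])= [ - 74,  -  62, - 25,  -  67/18, - 3/2, 9,13,33.92,34,39,43, 45,91]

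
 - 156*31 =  - 4836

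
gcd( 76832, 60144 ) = 112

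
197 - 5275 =- 5078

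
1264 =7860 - 6596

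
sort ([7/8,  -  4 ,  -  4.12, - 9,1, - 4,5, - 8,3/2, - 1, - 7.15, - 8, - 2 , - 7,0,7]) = [ - 9, - 8 ,  -  8, - 7.15, - 7, - 4.12, - 4,-4, - 2, - 1,0, 7/8,1,  3/2,5,7]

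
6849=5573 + 1276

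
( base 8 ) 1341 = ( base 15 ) 342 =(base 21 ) 1e2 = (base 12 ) 515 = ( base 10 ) 737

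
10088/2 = 5044 = 5044.00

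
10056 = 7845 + 2211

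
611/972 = 611/972=0.63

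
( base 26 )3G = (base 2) 1011110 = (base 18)54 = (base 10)94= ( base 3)10111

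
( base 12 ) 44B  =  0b1001111011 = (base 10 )635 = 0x27B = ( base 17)236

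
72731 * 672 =48875232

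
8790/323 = 8790/323 =27.21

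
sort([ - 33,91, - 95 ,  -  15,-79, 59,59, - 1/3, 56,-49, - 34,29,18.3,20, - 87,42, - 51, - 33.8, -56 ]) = [ - 95,  -  87 , - 79, - 56, - 51,  -  49,  -  34, - 33.8, - 33, - 15,-1/3, 18.3,  20, 29,42,  56,59,59, 91]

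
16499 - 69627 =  - 53128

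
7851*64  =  502464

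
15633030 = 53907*290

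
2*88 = 176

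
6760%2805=1150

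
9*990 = 8910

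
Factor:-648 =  - 2^3* 3^4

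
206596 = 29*7124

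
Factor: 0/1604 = 0 =0^1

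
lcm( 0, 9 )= 0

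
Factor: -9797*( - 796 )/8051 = 80396/83 = 2^2*83^( - 1 )*101^1*199^1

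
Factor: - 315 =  - 3^2*5^1*7^1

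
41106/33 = 1245 + 7/11 = 1245.64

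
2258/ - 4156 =-1129/2078 = - 0.54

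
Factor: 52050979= 1013^1*51383^1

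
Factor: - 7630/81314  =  -5^1*7^1 * 373^(-1 ) = -35/373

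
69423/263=263 + 254/263 = 263.97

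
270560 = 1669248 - 1398688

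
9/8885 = 9/8885 = 0.00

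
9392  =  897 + 8495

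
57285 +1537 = 58822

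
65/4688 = 65/4688 = 0.01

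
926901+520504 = 1447405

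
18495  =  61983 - 43488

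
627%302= 23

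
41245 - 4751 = 36494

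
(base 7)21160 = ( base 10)5236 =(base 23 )9KF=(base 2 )1010001110100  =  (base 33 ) 4qm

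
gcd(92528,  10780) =4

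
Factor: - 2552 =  - 2^3*11^1*29^1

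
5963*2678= 15968914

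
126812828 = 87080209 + 39732619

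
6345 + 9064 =15409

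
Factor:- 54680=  - 2^3 * 5^1 * 1367^1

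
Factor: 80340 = 2^2*3^1*5^1*13^1*103^1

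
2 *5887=11774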